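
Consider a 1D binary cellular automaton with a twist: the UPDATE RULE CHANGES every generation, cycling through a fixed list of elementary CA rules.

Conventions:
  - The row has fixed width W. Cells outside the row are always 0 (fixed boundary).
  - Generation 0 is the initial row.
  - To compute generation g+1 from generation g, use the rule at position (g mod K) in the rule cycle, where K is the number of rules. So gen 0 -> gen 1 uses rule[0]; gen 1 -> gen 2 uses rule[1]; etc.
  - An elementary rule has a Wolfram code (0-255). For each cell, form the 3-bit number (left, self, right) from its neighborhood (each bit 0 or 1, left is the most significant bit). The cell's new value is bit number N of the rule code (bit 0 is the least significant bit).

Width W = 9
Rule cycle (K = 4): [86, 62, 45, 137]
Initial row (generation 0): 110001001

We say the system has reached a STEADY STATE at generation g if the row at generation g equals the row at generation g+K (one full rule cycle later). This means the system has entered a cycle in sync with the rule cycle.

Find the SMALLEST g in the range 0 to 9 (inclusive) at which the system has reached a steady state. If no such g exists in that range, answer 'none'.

Answer: 7

Derivation:
Gen 0: 110001001
Gen 1 (rule 86): 011011111
Gen 2 (rule 62): 110110000
Gen 3 (rule 45): 101100111
Gen 4 (rule 137): 001000110
Gen 5 (rule 86): 011101011
Gen 6 (rule 62): 110011110
Gen 7 (rule 45): 100010000
Gen 8 (rule 137): 001000111
Gen 9 (rule 86): 011101001
Gen 10 (rule 62): 110011111
Gen 11 (rule 45): 100010000
Gen 12 (rule 137): 001000111
Gen 13 (rule 86): 011101001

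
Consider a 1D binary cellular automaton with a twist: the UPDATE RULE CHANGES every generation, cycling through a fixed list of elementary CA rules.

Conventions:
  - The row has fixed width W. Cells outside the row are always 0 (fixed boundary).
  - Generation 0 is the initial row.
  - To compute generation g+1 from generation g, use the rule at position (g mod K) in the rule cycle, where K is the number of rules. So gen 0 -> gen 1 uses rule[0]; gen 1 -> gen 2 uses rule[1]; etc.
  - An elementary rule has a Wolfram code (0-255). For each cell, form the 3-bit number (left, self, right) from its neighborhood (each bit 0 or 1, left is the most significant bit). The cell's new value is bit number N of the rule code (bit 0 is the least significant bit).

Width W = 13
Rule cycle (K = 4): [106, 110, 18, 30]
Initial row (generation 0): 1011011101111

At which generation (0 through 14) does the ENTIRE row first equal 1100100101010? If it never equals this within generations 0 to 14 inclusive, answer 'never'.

Gen 0: 1011011101111
Gen 1 (rule 106): 0111110111001
Gen 2 (rule 110): 1100011101011
Gen 3 (rule 18): 0010100000000
Gen 4 (rule 30): 0110110000000
Gen 5 (rule 106): 1111110000000
Gen 6 (rule 110): 1000010000000
Gen 7 (rule 18): 0100101000000
Gen 8 (rule 30): 1111101100000
Gen 9 (rule 106): 1000111100000
Gen 10 (rule 110): 1001100100000
Gen 11 (rule 18): 0110011010000
Gen 12 (rule 30): 1101110011000
Gen 13 (rule 106): 1111010111000
Gen 14 (rule 110): 1001111101000

Answer: never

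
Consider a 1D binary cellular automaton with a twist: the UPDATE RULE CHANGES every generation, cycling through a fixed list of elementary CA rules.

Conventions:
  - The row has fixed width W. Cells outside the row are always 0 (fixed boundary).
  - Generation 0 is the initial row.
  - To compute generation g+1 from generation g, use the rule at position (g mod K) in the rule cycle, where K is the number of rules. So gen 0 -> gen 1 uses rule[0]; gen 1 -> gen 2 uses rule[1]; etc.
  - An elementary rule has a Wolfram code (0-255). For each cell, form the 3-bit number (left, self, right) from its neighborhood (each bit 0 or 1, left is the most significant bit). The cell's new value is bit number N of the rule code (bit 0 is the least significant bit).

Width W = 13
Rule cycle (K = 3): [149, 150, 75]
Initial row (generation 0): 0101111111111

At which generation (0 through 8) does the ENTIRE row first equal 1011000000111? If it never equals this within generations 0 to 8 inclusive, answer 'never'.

Answer: never

Derivation:
Gen 0: 0101111111111
Gen 1 (rule 149): 0100111111110
Gen 2 (rule 150): 1111011111101
Gen 3 (rule 75): 1001010000100
Gen 4 (rule 149): 1101011110111
Gen 5 (rule 150): 0001001100010
Gen 6 (rule 75): 1110011101100
Gen 7 (rule 149): 0101001000011
Gen 8 (rule 150): 1101111100100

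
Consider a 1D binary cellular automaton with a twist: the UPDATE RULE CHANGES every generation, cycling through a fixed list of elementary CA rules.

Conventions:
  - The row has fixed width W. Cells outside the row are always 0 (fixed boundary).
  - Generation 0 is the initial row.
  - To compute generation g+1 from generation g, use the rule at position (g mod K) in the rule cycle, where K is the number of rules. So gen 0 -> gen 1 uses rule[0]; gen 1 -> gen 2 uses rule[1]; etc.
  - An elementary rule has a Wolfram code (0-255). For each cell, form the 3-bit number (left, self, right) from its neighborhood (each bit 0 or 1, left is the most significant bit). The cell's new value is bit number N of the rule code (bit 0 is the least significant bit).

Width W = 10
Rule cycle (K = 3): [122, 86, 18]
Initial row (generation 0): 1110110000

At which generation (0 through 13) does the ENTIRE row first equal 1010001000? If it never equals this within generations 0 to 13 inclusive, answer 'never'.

Gen 0: 1110110000
Gen 1 (rule 122): 1011111000
Gen 2 (rule 86): 1000001100
Gen 3 (rule 18): 0100010010
Gen 4 (rule 122): 1010101101
Gen 5 (rule 86): 1010100101
Gen 6 (rule 18): 0000011000
Gen 7 (rule 122): 0000111100
Gen 8 (rule 86): 0001000110
Gen 9 (rule 18): 0010101001
Gen 10 (rule 122): 0101010110
Gen 11 (rule 86): 1101010011
Gen 12 (rule 18): 0000001100
Gen 13 (rule 122): 0000011110

Answer: never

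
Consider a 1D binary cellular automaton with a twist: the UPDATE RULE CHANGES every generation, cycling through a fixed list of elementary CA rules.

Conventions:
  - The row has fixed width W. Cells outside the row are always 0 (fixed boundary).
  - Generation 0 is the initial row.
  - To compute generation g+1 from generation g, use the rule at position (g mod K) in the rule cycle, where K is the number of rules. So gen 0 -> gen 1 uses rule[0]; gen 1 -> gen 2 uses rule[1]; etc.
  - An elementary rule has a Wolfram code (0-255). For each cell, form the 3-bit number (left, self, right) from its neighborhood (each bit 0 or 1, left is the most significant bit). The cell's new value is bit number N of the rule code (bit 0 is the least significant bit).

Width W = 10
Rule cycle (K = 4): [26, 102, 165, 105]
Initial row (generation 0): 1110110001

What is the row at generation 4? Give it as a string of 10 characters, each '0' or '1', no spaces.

Gen 0: 1110110001
Gen 1 (rule 26): 1000101010
Gen 2 (rule 102): 1001111110
Gen 3 (rule 165): 1000111100
Gen 4 (rule 105): 0010100101

Answer: 0010100101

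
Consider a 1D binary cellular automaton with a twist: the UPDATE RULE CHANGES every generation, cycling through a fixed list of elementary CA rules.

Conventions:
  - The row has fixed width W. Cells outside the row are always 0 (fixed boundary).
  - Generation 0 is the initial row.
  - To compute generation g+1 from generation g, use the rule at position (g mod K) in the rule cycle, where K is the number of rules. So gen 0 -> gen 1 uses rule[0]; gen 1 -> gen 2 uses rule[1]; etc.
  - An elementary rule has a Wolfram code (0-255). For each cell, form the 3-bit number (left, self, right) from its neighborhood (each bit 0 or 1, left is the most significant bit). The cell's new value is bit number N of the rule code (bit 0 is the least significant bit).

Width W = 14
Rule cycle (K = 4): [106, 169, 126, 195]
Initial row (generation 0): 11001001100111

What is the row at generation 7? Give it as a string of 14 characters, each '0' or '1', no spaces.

Gen 0: 11001001100111
Gen 1 (rule 106): 11010011101101
Gen 2 (rule 169): 10100011011010
Gen 3 (rule 126): 11110111111111
Gen 4 (rule 195): 01110011111111
Gen 5 (rule 106): 11010110000001
Gen 6 (rule 169): 10101100111100
Gen 7 (rule 126): 11111111100110

Answer: 11111111100110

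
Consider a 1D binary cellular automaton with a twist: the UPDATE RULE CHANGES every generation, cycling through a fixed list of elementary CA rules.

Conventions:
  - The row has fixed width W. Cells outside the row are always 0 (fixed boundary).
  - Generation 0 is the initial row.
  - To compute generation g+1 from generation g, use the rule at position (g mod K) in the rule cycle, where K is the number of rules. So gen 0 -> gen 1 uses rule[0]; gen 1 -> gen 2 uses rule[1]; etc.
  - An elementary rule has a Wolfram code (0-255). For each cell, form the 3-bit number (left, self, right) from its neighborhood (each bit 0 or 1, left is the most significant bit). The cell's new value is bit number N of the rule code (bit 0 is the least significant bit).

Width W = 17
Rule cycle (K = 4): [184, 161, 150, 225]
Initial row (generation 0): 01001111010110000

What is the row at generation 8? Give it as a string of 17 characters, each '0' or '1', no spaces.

Gen 0: 01001111010110000
Gen 1 (rule 184): 00101110101101000
Gen 2 (rule 161): 10010101010010011
Gen 3 (rule 150): 11110101011111100
Gen 4 (rule 225): 01111010101111101
Gen 5 (rule 184): 01110101011111010
Gen 6 (rule 161): 00101010101110100
Gen 7 (rule 150): 01101010100100110
Gen 8 (rule 225): 00110101000000010

Answer: 00110101000000010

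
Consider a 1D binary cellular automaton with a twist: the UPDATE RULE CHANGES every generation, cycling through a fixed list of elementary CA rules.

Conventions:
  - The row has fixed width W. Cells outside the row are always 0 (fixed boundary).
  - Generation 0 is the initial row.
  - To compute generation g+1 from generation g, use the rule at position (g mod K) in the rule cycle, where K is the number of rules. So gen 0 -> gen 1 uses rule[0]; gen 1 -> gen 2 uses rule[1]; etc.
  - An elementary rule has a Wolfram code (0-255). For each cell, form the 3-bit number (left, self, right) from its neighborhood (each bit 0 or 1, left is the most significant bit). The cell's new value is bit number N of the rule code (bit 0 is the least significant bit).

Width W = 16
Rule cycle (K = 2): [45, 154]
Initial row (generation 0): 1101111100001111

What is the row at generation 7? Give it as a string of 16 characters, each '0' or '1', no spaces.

Answer: 1101000010100000

Derivation:
Gen 0: 1101111100001111
Gen 1 (rule 45): 1011000001101000
Gen 2 (rule 154): 0010100011000100
Gen 3 (rule 45): 1011101010010101
Gen 4 (rule 154): 0011000001100000
Gen 5 (rule 45): 1010011101001111
Gen 6 (rule 154): 0001111000111110
Gen 7 (rule 45): 1101000010100000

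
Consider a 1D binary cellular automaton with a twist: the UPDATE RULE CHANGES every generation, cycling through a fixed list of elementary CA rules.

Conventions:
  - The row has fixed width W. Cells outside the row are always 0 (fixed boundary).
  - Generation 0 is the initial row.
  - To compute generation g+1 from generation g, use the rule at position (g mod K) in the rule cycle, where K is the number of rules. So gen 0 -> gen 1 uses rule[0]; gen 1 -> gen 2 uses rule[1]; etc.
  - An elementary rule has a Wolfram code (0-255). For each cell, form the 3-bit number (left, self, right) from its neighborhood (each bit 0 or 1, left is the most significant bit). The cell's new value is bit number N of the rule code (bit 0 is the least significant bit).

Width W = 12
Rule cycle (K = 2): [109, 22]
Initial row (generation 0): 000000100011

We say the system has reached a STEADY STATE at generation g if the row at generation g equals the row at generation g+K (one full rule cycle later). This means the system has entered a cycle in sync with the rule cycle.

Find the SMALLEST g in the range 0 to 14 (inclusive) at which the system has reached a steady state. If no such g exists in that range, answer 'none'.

Gen 0: 000000100011
Gen 1 (rule 109): 111110101011
Gen 2 (rule 22): 000000101000
Gen 3 (rule 109): 111110111011
Gen 4 (rule 22): 000000000000
Gen 5 (rule 109): 111111111111
Gen 6 (rule 22): 000000000000
Gen 7 (rule 109): 111111111111
Gen 8 (rule 22): 000000000000
Gen 9 (rule 109): 111111111111
Gen 10 (rule 22): 000000000000
Gen 11 (rule 109): 111111111111
Gen 12 (rule 22): 000000000000
Gen 13 (rule 109): 111111111111
Gen 14 (rule 22): 000000000000
Gen 15 (rule 109): 111111111111
Gen 16 (rule 22): 000000000000

Answer: 4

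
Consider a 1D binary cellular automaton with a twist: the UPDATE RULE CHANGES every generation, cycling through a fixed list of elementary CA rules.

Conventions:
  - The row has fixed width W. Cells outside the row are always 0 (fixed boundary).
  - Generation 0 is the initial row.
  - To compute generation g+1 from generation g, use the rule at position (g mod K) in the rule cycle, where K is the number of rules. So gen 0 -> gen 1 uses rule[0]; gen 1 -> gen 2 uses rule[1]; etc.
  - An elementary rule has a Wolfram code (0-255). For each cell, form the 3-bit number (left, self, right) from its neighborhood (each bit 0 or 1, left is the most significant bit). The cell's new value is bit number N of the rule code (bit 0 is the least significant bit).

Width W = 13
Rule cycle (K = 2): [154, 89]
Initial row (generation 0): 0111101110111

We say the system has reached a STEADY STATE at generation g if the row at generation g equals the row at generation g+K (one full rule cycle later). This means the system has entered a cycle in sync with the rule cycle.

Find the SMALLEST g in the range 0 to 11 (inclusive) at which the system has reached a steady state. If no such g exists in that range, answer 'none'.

Gen 0: 0111101110111
Gen 1 (rule 154): 1111001100110
Gen 2 (rule 89): 1001101110111
Gen 3 (rule 154): 0111001100110
Gen 4 (rule 89): 0101101110111
Gen 5 (rule 154): 1001001100110
Gen 6 (rule 89): 0100101110111
Gen 7 (rule 154): 1011001100110
Gen 8 (rule 89): 0011101110111
Gen 9 (rule 154): 0111001100110
Gen 10 (rule 89): 0101101110111
Gen 11 (rule 154): 1001001100110
Gen 12 (rule 89): 0100101110111
Gen 13 (rule 154): 1011001100110

Answer: none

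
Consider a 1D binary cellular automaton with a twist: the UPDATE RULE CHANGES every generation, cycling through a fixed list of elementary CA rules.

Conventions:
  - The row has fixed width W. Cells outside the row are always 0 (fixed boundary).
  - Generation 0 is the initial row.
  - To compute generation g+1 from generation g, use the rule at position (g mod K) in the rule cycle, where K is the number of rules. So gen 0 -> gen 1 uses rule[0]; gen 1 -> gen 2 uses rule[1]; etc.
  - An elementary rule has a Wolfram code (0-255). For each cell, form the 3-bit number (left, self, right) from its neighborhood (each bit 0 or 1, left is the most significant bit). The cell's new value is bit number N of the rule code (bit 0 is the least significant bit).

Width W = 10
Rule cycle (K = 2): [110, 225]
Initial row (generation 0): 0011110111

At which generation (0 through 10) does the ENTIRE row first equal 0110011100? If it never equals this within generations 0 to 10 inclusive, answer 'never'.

Answer: 5

Derivation:
Gen 0: 0011110111
Gen 1 (rule 110): 0110011101
Gen 2 (rule 225): 0010001110
Gen 3 (rule 110): 0110011010
Gen 4 (rule 225): 0010001100
Gen 5 (rule 110): 0110011100
Gen 6 (rule 225): 0010001101
Gen 7 (rule 110): 0110011111
Gen 8 (rule 225): 0010001111
Gen 9 (rule 110): 0110011001
Gen 10 (rule 225): 0010001000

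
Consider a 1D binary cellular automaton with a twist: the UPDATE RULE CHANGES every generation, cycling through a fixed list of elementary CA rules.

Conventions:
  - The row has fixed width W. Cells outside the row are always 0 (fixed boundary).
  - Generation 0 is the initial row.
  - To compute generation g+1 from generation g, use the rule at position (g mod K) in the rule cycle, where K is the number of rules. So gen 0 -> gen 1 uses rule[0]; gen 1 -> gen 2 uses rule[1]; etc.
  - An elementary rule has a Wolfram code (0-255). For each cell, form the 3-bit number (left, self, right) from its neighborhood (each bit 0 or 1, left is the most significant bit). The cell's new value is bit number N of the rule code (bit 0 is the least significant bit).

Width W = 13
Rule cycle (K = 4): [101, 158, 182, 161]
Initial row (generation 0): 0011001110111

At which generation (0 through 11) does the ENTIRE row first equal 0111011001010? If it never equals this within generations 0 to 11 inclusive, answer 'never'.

Answer: 3

Derivation:
Gen 0: 0011001110111
Gen 1 (rule 101): 1001000011001
Gen 2 (rule 158): 1111100110111
Gen 3 (rule 182): 0111011001010
Gen 4 (rule 161): 0010100000100
Gen 5 (rule 101): 1011101110101
Gen 6 (rule 158): 1011001100101
Gen 7 (rule 182): 1100110011111
Gen 8 (rule 161): 0000000001110
Gen 9 (rule 101): 1111111100010
Gen 10 (rule 158): 1111111010111
Gen 11 (rule 182): 0111110111010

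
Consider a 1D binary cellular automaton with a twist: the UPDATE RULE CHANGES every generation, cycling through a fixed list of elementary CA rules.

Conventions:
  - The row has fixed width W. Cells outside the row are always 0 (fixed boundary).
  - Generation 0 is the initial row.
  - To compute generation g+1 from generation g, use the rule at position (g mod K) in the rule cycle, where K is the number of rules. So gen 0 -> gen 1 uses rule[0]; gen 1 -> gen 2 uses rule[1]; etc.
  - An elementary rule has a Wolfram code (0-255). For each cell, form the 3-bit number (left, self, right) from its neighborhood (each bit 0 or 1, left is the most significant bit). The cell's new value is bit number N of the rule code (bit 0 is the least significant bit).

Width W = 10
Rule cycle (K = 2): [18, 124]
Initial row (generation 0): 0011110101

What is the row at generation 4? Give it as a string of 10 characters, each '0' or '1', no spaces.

Answer: 1101100000

Derivation:
Gen 0: 0011110101
Gen 1 (rule 18): 0100000000
Gen 2 (rule 124): 0110000000
Gen 3 (rule 18): 1001000000
Gen 4 (rule 124): 1101100000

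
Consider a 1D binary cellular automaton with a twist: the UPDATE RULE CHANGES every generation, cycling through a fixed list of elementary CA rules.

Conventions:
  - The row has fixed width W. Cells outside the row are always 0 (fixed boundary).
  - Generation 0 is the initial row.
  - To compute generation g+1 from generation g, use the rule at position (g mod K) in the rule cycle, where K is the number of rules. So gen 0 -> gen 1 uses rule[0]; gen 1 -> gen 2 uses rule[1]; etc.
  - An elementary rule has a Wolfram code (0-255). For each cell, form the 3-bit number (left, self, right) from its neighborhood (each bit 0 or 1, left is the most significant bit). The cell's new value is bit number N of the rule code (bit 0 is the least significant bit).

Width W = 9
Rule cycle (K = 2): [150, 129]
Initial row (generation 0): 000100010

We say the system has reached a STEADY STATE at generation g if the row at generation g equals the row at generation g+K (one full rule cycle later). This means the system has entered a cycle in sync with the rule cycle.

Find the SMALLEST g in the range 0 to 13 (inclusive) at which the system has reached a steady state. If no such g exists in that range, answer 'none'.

Gen 0: 000100010
Gen 1 (rule 150): 001110111
Gen 2 (rule 129): 100100010
Gen 3 (rule 150): 111110111
Gen 4 (rule 129): 011100010
Gen 5 (rule 150): 101010111
Gen 6 (rule 129): 000000010
Gen 7 (rule 150): 000000111
Gen 8 (rule 129): 111110010
Gen 9 (rule 150): 011101111
Gen 10 (rule 129): 001000110
Gen 11 (rule 150): 011101001
Gen 12 (rule 129): 001000000
Gen 13 (rule 150): 011100000
Gen 14 (rule 129): 001001111
Gen 15 (rule 150): 011110110

Answer: none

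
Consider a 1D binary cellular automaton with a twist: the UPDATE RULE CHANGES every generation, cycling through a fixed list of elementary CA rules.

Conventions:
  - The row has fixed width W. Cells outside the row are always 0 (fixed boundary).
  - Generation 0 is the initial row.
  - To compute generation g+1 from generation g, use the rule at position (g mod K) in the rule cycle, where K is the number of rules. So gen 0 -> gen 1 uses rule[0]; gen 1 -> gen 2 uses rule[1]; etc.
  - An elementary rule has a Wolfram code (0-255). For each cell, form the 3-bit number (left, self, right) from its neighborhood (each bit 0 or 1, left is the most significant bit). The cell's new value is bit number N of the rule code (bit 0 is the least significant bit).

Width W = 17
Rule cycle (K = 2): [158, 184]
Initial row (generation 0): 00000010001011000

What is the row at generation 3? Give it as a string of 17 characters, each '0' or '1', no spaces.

Answer: 00001100100101011

Derivation:
Gen 0: 00000010001011000
Gen 1 (rule 158): 00000111011010100
Gen 2 (rule 184): 00000110110101010
Gen 3 (rule 158): 00001100100101011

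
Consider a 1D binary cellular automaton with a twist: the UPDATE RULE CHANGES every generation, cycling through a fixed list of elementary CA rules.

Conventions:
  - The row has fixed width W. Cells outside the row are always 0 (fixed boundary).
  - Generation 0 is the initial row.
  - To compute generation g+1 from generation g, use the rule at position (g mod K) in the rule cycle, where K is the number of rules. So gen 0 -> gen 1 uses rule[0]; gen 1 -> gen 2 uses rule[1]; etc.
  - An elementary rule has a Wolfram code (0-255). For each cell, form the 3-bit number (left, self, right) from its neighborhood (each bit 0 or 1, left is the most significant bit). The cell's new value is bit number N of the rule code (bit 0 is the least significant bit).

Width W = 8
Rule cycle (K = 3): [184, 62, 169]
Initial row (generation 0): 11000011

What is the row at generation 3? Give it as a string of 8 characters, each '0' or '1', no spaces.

Answer: 11101110

Derivation:
Gen 0: 11000011
Gen 1 (rule 184): 10100010
Gen 2 (rule 62): 11110111
Gen 3 (rule 169): 11101110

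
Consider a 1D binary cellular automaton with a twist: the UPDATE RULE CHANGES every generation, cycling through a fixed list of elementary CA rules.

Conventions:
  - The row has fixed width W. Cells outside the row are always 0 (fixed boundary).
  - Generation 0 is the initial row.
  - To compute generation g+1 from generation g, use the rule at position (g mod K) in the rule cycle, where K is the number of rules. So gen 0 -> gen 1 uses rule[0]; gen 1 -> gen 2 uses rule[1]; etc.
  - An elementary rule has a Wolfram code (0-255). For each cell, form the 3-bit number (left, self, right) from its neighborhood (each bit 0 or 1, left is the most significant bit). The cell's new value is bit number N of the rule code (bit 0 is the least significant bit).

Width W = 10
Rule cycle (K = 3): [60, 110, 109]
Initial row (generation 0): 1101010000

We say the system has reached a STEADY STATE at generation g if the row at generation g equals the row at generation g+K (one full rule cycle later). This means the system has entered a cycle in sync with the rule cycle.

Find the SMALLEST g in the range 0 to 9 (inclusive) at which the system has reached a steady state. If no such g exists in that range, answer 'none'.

Answer: none

Derivation:
Gen 0: 1101010000
Gen 1 (rule 60): 1011111000
Gen 2 (rule 110): 1110001000
Gen 3 (rule 109): 1010101011
Gen 4 (rule 60): 1111111110
Gen 5 (rule 110): 1000000010
Gen 6 (rule 109): 1011111010
Gen 7 (rule 60): 1110000111
Gen 8 (rule 110): 1010001101
Gen 9 (rule 109): 1110101111
Gen 10 (rule 60): 1001111000
Gen 11 (rule 110): 1011001000
Gen 12 (rule 109): 1111001011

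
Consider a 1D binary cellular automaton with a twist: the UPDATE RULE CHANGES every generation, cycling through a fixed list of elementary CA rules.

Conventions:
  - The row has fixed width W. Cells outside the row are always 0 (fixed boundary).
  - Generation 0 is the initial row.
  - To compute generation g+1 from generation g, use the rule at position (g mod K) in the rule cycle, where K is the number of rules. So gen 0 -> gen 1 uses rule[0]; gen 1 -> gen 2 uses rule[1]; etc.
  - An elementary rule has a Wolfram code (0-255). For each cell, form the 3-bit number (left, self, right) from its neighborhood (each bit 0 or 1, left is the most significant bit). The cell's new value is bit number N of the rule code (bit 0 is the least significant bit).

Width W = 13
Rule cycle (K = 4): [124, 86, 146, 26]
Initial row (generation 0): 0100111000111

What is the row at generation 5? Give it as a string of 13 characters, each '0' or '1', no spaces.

Gen 0: 0100111000111
Gen 1 (rule 124): 0110101100101
Gen 2 (rule 86): 1010100111101
Gen 3 (rule 146): 0000011011000
Gen 4 (rule 26): 0000110010100
Gen 5 (rule 124): 0000111011110

Answer: 0000111011110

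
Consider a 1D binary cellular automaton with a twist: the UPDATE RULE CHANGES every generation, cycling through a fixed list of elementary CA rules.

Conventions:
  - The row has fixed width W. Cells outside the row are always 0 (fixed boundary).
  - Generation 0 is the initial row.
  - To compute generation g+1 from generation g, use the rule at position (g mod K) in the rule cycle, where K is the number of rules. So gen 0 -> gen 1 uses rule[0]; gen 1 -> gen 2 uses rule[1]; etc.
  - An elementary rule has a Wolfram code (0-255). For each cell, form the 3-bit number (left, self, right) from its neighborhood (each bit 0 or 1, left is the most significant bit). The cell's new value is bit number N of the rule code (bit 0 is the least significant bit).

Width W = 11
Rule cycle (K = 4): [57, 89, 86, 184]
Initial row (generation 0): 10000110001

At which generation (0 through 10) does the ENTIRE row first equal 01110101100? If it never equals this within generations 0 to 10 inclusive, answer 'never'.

Answer: 1

Derivation:
Gen 0: 10000110001
Gen 1 (rule 57): 01110101100
Gen 2 (rule 89): 01010001111
Gen 3 (rule 86): 11011010001
Gen 4 (rule 184): 10110101000
Gen 5 (rule 57): 01101010111
Gen 6 (rule 89): 01100000101
Gen 7 (rule 86): 10110001101
Gen 8 (rule 184): 01101001010
Gen 9 (rule 57): 01010100101
Gen 10 (rule 89): 00000010000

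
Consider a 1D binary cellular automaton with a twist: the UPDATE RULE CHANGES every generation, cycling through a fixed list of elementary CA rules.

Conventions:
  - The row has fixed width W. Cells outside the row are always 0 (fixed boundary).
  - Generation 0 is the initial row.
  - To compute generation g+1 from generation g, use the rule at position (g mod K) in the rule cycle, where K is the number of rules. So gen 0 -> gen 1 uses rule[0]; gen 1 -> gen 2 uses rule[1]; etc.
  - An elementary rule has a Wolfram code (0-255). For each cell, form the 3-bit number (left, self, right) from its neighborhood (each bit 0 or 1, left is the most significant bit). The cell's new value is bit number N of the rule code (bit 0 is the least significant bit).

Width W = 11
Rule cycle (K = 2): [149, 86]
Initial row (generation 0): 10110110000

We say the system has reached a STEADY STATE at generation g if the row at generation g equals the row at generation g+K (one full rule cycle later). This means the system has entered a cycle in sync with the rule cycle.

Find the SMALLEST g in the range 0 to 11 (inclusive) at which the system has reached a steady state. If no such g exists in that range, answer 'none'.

Gen 0: 10110110000
Gen 1 (rule 149): 10000001111
Gen 2 (rule 86): 11000010001
Gen 3 (rule 149): 00111011101
Gen 4 (rule 86): 01001000101
Gen 5 (rule 149): 01101110101
Gen 6 (rule 86): 10100010101
Gen 7 (rule 149): 10111010101
Gen 8 (rule 86): 10001010101
Gen 9 (rule 149): 11101010101
Gen 10 (rule 86): 00101010101
Gen 11 (rule 149): 10101010101
Gen 12 (rule 86): 10101010101
Gen 13 (rule 149): 10101010101

Answer: 11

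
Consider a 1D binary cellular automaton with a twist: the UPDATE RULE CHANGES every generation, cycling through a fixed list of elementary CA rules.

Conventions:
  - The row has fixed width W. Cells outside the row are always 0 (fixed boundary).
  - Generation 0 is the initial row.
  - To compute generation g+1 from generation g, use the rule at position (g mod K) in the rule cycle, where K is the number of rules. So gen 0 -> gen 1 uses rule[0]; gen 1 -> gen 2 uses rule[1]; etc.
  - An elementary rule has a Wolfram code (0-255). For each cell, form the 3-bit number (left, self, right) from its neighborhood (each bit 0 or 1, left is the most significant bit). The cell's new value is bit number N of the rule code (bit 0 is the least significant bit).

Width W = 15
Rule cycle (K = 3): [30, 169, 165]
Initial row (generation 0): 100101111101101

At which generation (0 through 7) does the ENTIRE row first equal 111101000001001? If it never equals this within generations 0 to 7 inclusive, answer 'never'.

Answer: 1

Derivation:
Gen 0: 100101111101101
Gen 1 (rule 30): 111101000001001
Gen 2 (rule 169): 111010011100000
Gen 3 (rule 165): 010110001001111
Gen 4 (rule 30): 110101011111000
Gen 5 (rule 169): 101010111110011
Gen 6 (rule 165): 111111011100000
Gen 7 (rule 30): 100000010010000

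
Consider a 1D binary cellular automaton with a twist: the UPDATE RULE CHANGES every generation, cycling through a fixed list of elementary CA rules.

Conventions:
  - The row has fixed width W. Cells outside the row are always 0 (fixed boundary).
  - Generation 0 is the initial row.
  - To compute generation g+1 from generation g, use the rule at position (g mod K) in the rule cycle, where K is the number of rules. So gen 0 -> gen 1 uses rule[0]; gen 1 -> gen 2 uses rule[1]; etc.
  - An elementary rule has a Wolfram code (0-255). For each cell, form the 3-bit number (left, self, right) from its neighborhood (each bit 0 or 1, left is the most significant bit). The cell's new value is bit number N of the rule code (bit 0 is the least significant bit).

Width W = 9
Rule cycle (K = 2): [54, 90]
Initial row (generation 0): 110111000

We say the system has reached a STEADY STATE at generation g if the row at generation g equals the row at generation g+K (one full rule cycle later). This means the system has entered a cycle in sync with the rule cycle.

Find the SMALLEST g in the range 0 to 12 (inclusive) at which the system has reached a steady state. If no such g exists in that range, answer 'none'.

Answer: 12

Derivation:
Gen 0: 110111000
Gen 1 (rule 54): 001000100
Gen 2 (rule 90): 010101010
Gen 3 (rule 54): 111111111
Gen 4 (rule 90): 100000001
Gen 5 (rule 54): 110000011
Gen 6 (rule 90): 111000111
Gen 7 (rule 54): 000101000
Gen 8 (rule 90): 001000100
Gen 9 (rule 54): 011101110
Gen 10 (rule 90): 110101011
Gen 11 (rule 54): 001111100
Gen 12 (rule 90): 011000110
Gen 13 (rule 54): 100101001
Gen 14 (rule 90): 011000110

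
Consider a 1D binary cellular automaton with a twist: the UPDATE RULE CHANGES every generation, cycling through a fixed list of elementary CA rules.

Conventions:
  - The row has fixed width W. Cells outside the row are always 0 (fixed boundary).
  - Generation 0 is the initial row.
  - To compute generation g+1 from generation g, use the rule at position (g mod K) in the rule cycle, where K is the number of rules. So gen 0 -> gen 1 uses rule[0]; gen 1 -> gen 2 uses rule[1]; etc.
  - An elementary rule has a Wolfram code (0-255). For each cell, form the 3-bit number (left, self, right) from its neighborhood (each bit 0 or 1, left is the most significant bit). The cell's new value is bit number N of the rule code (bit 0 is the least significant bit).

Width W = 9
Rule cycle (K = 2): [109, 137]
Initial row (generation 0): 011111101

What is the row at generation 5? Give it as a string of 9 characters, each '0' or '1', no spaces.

Gen 0: 011111101
Gen 1 (rule 109): 010000111
Gen 2 (rule 137): 000110110
Gen 3 (rule 109): 110111110
Gen 4 (rule 137): 100111100
Gen 5 (rule 109): 100100101

Answer: 100100101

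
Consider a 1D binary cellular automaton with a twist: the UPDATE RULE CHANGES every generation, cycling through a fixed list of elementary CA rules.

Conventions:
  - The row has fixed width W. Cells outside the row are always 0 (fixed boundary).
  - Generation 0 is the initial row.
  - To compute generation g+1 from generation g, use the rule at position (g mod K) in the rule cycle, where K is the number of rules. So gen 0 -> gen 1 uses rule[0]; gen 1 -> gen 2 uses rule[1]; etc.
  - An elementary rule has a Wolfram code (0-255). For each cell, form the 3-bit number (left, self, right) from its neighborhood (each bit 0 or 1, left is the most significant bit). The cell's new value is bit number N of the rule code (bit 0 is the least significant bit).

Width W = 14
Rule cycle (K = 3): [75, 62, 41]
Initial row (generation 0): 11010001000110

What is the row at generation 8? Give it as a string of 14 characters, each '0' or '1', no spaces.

Answer: 01100011011011

Derivation:
Gen 0: 11010001000110
Gen 1 (rule 75): 11000110011110
Gen 2 (rule 62): 10101101110001
Gen 3 (rule 41): 01011011000100
Gen 4 (rule 75): 10011011011001
Gen 5 (rule 62): 11110110110111
Gen 6 (rule 41): 10001101101100
Gen 7 (rule 75): 00111101101101
Gen 8 (rule 62): 01100011011011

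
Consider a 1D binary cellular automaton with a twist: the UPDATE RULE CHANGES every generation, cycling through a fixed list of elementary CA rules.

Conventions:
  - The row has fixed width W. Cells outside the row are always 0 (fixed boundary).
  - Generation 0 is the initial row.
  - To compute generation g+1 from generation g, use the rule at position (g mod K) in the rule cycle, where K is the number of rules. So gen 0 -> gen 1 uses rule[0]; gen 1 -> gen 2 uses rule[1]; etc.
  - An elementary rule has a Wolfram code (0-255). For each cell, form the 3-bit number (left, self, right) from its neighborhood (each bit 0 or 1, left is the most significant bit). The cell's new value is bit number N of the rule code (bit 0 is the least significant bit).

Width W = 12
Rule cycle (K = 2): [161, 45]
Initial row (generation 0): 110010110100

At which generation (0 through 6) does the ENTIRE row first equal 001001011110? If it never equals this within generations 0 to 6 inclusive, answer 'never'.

Answer: 5

Derivation:
Gen 0: 110010110100
Gen 1 (rule 161): 000001001001
Gen 2 (rule 45): 111101001001
Gen 3 (rule 161): 011010000000
Gen 4 (rule 45): 010110111111
Gen 5 (rule 161): 001001011110
Gen 6 (rule 45): 101001110000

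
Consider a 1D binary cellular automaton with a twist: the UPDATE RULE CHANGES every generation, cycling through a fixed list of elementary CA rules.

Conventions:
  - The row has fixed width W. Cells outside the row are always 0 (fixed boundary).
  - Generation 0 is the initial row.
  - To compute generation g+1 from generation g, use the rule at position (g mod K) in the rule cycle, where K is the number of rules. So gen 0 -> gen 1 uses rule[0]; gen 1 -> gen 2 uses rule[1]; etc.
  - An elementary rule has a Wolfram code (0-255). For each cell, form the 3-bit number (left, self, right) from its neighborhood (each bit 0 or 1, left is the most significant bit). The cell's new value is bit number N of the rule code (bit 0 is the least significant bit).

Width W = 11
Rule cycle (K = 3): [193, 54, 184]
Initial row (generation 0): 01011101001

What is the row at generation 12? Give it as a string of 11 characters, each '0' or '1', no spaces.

Answer: 00001000000

Derivation:
Gen 0: 01011101001
Gen 1 (rule 193): 00001100000
Gen 2 (rule 54): 00010010000
Gen 3 (rule 184): 00001001000
Gen 4 (rule 193): 11100000011
Gen 5 (rule 54): 00010000100
Gen 6 (rule 184): 00001000010
Gen 7 (rule 193): 11100011000
Gen 8 (rule 54): 00010100100
Gen 9 (rule 184): 00001010010
Gen 10 (rule 193): 11100000000
Gen 11 (rule 54): 00010000000
Gen 12 (rule 184): 00001000000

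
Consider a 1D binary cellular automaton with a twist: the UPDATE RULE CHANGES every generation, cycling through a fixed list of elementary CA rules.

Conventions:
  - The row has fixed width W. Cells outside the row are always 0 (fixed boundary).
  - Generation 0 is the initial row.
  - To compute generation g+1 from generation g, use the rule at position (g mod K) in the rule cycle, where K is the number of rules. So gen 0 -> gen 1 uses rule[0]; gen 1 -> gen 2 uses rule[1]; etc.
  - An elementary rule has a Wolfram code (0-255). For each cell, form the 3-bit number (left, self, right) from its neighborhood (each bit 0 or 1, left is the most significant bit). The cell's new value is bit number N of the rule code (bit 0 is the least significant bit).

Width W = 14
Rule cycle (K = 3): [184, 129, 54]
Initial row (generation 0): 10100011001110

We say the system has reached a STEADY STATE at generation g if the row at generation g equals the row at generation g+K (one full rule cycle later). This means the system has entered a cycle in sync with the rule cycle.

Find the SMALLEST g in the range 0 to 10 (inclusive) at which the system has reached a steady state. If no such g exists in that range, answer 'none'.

Answer: 3

Derivation:
Gen 0: 10100011001110
Gen 1 (rule 184): 01010010101101
Gen 2 (rule 129): 00000000000000
Gen 3 (rule 54): 00000000000000
Gen 4 (rule 184): 00000000000000
Gen 5 (rule 129): 11111111111111
Gen 6 (rule 54): 00000000000000
Gen 7 (rule 184): 00000000000000
Gen 8 (rule 129): 11111111111111
Gen 9 (rule 54): 00000000000000
Gen 10 (rule 184): 00000000000000
Gen 11 (rule 129): 11111111111111
Gen 12 (rule 54): 00000000000000
Gen 13 (rule 184): 00000000000000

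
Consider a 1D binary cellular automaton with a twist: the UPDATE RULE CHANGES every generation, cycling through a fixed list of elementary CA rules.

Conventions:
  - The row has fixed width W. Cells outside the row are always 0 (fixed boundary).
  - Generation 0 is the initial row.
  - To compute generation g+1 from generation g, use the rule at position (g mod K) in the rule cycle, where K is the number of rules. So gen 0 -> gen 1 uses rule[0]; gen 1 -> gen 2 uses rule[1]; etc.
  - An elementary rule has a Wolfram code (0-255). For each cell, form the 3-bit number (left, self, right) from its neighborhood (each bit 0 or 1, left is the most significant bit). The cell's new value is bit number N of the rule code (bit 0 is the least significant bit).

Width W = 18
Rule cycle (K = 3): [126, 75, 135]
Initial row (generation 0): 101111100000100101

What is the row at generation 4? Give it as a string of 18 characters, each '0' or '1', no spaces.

Gen 0: 101111100000100101
Gen 1 (rule 126): 111000110001111111
Gen 2 (rule 75): 101011110111000001
Gen 3 (rule 135): 101001100010011111
Gen 4 (rule 126): 111111110111110001

Answer: 111111110111110001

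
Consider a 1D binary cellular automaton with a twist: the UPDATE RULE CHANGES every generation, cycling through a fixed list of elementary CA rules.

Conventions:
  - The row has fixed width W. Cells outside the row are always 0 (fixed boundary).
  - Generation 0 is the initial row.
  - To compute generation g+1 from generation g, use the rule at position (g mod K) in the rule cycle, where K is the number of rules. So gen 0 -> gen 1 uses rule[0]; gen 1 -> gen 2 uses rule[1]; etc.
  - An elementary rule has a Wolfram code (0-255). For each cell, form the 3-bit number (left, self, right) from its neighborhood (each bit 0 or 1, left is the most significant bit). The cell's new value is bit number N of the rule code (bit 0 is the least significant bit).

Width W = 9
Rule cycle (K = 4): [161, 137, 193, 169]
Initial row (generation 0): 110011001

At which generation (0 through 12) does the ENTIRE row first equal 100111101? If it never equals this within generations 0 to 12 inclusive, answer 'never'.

Gen 0: 110011001
Gen 1 (rule 161): 000000000
Gen 2 (rule 137): 111111111
Gen 3 (rule 193): 011111111
Gen 4 (rule 169): 011111110
Gen 5 (rule 161): 001111100
Gen 6 (rule 137): 101111001
Gen 7 (rule 193): 000111000
Gen 8 (rule 169): 110110011
Gen 9 (rule 161): 001000000
Gen 10 (rule 137): 100011111
Gen 11 (rule 193): 001001111
Gen 12 (rule 169): 100001110

Answer: never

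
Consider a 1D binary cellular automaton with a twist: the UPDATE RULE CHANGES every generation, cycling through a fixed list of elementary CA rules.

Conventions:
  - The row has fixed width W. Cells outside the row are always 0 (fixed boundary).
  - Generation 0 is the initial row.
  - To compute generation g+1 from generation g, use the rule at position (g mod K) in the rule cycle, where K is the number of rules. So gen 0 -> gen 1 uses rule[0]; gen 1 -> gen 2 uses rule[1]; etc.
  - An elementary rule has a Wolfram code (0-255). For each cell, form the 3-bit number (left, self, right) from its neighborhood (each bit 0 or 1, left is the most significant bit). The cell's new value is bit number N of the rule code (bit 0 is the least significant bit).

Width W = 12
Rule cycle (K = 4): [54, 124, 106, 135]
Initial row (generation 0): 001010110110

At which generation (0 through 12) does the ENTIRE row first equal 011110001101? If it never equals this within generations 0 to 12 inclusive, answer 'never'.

Gen 0: 001010110110
Gen 1 (rule 54): 011111001001
Gen 2 (rule 124): 010001101101
Gen 3 (rule 106): 100011111110
Gen 4 (rule 135): 101101111100
Gen 5 (rule 54): 110010000010
Gen 6 (rule 124): 111011000011
Gen 7 (rule 106): 101111000111
Gen 8 (rule 135): 100110011010
Gen 9 (rule 54): 111001100111
Gen 10 (rule 124): 101101110101
Gen 11 (rule 106): 011111011010
Gen 12 (rule 135): 101110000010

Answer: never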